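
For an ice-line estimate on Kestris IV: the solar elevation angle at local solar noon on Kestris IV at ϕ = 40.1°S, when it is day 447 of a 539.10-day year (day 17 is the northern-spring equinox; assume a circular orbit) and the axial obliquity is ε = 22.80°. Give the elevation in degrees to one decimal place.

Solar longitude: L_s = 360° × (447 − 17)/539.10 = 287.145°.
sin δ = sin 22.80° × sin 287.145° = -0.37029, so δ = -21.734°.
At local noon the hour angle is zero, so the zenith angle equals |ϕ − δ| = |-40.1° − (-21.734°)| = 18.366°.
Elevation = 90° − 18.366° = 71.6°.

71.6°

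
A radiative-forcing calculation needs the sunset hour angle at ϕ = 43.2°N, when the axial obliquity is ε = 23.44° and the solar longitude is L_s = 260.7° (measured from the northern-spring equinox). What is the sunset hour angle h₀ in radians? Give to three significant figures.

Solar declination: sin δ = sin ε · sin L_s = sin 23.44° × sin 260.7° = -0.39256, so δ = -23.114°.
cos h₀ = −tan ϕ · tan δ = −tan(+43.2°) × tan(-23.114°) = 0.4008, so h₀ = 1.1584 rad = 66.37°.

h₀ = 1.16 rad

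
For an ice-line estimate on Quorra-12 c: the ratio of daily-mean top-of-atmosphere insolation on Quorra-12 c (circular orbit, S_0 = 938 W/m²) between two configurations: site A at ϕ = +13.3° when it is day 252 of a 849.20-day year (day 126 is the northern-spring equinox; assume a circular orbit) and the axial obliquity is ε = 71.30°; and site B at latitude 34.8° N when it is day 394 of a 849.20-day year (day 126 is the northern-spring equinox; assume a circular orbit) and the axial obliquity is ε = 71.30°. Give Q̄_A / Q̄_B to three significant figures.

— Configuration A (ϕ=+13.3°):
Solar longitude: L_s = 360° × (252 − 126)/849.20 = 53.415°.
sin δ = sin 71.30° × sin 53.415° = 0.76058, so δ = +49.516°.
cos h₀ = −tan(+13.3°) tan(+49.516°) = -0.2769, h₀ = 1.8514 rad.
Bracket: h₀ sin ϕ sin δ + cos ϕ cos δ sin h₀ = 1.8514×0.23005×0.76058 + 0.97318×0.64924×0.96089 = 0.323942 + 0.607117 = 0.931059.
Q̄ = (S_0/π) × [bracket] = (938/π) × 0.931059 = 277.99 W/m².
— Configuration B (ϕ=+34.8°):
Solar longitude: L_s = 360° × (394 − 126)/849.20 = 113.613°.
sin δ = sin 71.30° × sin 113.613° = 0.86790, so δ = +60.216°.
cos h₀ = −tan(+34.8°) tan(+60.216°) = -1.2144 ≤ −1 ⇒ polar day, h₀ = π.
Bracket: h₀ sin ϕ sin δ + cos ϕ cos δ sin h₀ = 3.1416×0.57071×0.86790 + 0.82115×0.49673×0.00000 = 1.556095 + 0.000000 = 1.556095.
Q̄ = (S_0/π) × [bracket] = (938/π) × 1.556095 = 464.61 W/m².
Ratio Q̄_A / Q̄_B = 277.99 / 464.61 = 0.5983.

Q̄_A / Q̄_B ≈ 0.598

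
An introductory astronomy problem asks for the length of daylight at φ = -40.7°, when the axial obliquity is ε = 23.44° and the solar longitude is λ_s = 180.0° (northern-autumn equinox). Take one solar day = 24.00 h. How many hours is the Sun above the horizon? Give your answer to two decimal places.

Solar declination: sin δ = sin ε · sin λ_s = sin 23.44° × sin 180.0° = 0.00000, so δ = +0.000°.
cos H₀ = −tan φ · tan δ = −tan(-40.7°) × tan(+0.000°) = 0.0000, so H₀ = 1.5708 rad = 90.00°.
Daylight = 2H₀/(2π) × 24.00 h = (1.5708/π) × 24.00 = 12.00 h.

12.00 h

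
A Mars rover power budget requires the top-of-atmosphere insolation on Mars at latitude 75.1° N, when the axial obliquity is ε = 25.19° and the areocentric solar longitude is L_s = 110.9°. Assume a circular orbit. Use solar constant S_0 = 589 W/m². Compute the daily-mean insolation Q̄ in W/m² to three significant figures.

sin δ = sin 25.19° × sin 110.9° = 0.39762, so δ = +23.429°.
cos h₀ = −tan(+75.1°) tan(+23.429°) = -1.6286 ≤ −1 ⇒ polar day, h₀ = π.
Bracket: h₀ sin ϕ sin δ + cos ϕ cos δ sin h₀ = 3.1416×0.96638×0.39762 + 0.25713×0.91755×0.00000 = 1.207166 + 0.000000 = 1.207166.
Q̄ = (S_0/π) × [bracket] = (589/π) × 1.207166 = 226.3 W/m².

Q̄ ≈ 226 W/m²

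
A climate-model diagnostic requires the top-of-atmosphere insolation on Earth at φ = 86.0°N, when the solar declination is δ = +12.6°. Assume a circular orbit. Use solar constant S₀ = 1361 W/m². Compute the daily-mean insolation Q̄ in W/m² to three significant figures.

cos H₀ = −tan(+86.0°) tan(+12.600°) = -3.1966 ≤ −1 ⇒ polar day, H₀ = π.
Bracket: H₀ sin φ sin δ + cos φ cos δ sin H₀ = 3.1416×0.99756×0.21814 + 0.06976×0.97592×0.00000 = 0.683636 + 0.000000 = 0.683636.
Q̄ = (S₀/π) × [bracket] = (1361/π) × 0.683636 = 296.2 W/m².

Q̄ ≈ 296 W/m²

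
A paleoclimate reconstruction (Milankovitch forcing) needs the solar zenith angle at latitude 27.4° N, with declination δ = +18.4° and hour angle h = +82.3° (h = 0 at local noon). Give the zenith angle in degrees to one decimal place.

θ_z = 75.0°

cos θ_z = sin ϕ sin δ + cos ϕ cos δ cos h = 0.145262 + 0.112874 = 0.258136.
θ_z = arccos(0.258136) = 75.0°.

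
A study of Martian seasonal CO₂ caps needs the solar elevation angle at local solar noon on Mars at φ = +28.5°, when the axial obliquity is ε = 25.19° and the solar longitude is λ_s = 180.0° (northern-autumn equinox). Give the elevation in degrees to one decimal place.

61.5°

Solar declination: sin δ = sin ε · sin λ_s = sin 25.19° × sin 180.0° = 0.00000, so δ = +0.000°.
At local noon the hour angle is zero, so the zenith angle equals |φ − δ| = |+28.5° − (+0.000°)| = 28.500°.
Elevation = 90° − 28.500° = 61.5°.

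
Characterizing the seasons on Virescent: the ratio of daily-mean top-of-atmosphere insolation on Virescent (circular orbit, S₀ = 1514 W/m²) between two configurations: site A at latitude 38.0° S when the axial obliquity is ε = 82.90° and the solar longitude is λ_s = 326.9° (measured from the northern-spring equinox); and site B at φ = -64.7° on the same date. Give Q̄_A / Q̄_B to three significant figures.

— Configuration A (φ=-38.0°):
Solar declination: sin δ = sin ε · sin λ_s = sin 82.90° × sin 326.9° = -0.54191, so δ = -32.814°.
cos H₀ = −tan(-38.0°) tan(-32.814°) = -0.5038, H₀ = 2.0988 rad.
Bracket: H₀ sin φ sin δ + cos φ cos δ sin H₀ = 2.0988×-0.61566×-0.54191 + 0.78801×0.84043×0.86383 = 0.700227 + 0.572086 = 1.272313.
Q̄ = (S₀/π) × [bracket] = (1514/π) × 1.272313 = 613.15 W/m².
— Configuration B (φ=-64.7°):
cos H₀ = −tan(-64.7°) tan(-32.814°) = -1.3641 ≤ −1 ⇒ polar day, H₀ = π.
Bracket: H₀ sin φ sin δ + cos φ cos δ sin H₀ = 3.1416×-0.90408×-0.54191 + 0.42736×0.84043×0.00000 = 1.539164 + 0.000000 = 1.539164.
Q̄ = (S₀/π) × [bracket] = (1514/π) × 1.539164 = 741.76 W/m².
Ratio Q̄_A / Q̄_B = 613.15 / 741.76 = 0.8266.

Q̄_A / Q̄_B ≈ 0.827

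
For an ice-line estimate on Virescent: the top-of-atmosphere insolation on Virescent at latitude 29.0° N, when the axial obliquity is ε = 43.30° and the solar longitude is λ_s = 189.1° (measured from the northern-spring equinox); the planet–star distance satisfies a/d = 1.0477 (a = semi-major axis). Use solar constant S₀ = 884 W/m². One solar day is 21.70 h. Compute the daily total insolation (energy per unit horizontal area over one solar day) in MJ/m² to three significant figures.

Solar declination: sin δ = sin ε · sin λ_s = sin 43.30° × sin 189.1° = -0.10847, so δ = -6.227°.
cos H₀ = −tan(+29.0°) tan(-6.227°) = 0.0605, H₀ = 1.5103 rad.
Bracket: H₀ sin φ sin δ + cos φ cos δ sin H₀ = 1.5103×0.48481×-0.10847 + 0.87462×0.99410×0.99817 = -0.079423 + 0.867869 = 0.788446.
Inverse-square distance factor (a/d)² = 1.0477² = 1.097675.
Q̄ = (S₀/π) × 1.097675 × [bracket] = (884/π) × 1.097675 × 0.788446 = 243.53 W/m².
Daily total = Q̄ × 21.70 h × 3600 s/h = 243.53 × 21.70 × 3600 / 10⁶ = 19.02 MJ/m².

19.0 MJ/m²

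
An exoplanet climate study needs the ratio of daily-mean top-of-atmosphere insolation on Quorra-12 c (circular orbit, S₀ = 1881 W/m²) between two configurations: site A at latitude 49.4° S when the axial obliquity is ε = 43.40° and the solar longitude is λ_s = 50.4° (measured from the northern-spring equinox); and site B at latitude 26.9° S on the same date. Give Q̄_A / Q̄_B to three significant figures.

— Configuration A (φ=-49.4°):
Solar declination: sin δ = sin ε · sin λ_s = sin 43.40° × sin 50.4° = 0.52941, so δ = +31.966°.
cos H₀ = −tan(-49.4°) tan(+31.966°) = 0.7281, H₀ = 0.7553 rad.
Bracket: H₀ sin φ sin δ + cos φ cos δ sin H₀ = 0.7553×-0.75927×0.52941 + 0.65077×0.84837×0.68550 = -0.303604 + 0.378460 = 0.074856.
Q̄ = (S₀/π) × [bracket] = (1881/π) × 0.074856 = 44.819 W/m².
— Configuration B (φ=-26.9°):
cos H₀ = −tan(-26.9°) tan(+31.966°) = 0.3166, H₀ = 1.2487 rad.
Bracket: H₀ sin φ sin δ + cos φ cos δ sin H₀ = 1.2487×-0.45243×0.52941 + 0.89180×0.84837×0.94856 = -0.299090 + 0.717658 = 0.418568.
Q̄ = (S₀/π) × [bracket] = (1881/π) × 0.418568 = 250.61 W/m².
Ratio Q̄_A / Q̄_B = 44.819 / 250.61 = 0.1788.

Q̄_A / Q̄_B ≈ 0.179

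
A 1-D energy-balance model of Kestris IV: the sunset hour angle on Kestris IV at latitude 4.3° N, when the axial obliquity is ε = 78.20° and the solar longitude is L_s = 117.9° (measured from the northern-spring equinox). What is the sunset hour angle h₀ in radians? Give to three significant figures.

h₀ = 1.70 rad

Solar declination: sin δ = sin ε · sin L_s = sin 78.20° × sin 117.9° = 0.86509, so δ = +59.893°.
cos h₀ = −tan ϕ · tan δ = −tan(+4.3°) × tan(+59.893°) = -0.1297, so h₀ = 1.7008 rad = 97.45°.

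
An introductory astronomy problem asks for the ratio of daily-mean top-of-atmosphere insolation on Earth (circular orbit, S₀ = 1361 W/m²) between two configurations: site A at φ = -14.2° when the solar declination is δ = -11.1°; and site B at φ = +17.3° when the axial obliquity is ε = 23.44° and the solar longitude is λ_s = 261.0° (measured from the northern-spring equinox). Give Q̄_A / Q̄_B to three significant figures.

— Configuration A (φ=-14.2°):
cos H₀ = −tan(-14.2°) tan(-11.100°) = -0.0496, H₀ = 1.6205 rad.
Bracket: H₀ sin φ sin δ + cos φ cos δ sin H₀ = 1.6205×-0.24531×-0.19252 + 0.96945×0.98129×0.99877 = 0.076531 + 0.950141 = 1.026672.
Q̄ = (S₀/π) × [bracket] = (1361/π) × 1.026672 = 444.77 W/m².
— Configuration B (φ=+17.3°):
Solar declination: sin δ = sin ε · sin λ_s = sin 23.44° × sin 261.0° = -0.39289, so δ = -23.135°.
cos H₀ = −tan(+17.3°) tan(-23.135°) = 0.1331, H₀ = 1.4373 rad.
Bracket: H₀ sin φ sin δ + cos φ cos δ sin H₀ = 1.4373×0.29737×-0.39289 + 0.95476×0.91959×0.99111 = -0.167925 + 0.870182 = 0.702257.
Q̄ = (S₀/π) × [bracket] = (1361/π) × 0.702257 = 304.23 W/m².
Ratio Q̄_A / Q̄_B = 444.77 / 304.23 = 1.462.

Q̄_A / Q̄_B ≈ 1.46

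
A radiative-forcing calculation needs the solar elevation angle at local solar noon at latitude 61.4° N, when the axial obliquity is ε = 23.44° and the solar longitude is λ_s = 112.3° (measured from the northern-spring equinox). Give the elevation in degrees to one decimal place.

50.2°

Solar declination: sin δ = sin ε · sin λ_s = sin 23.44° × sin 112.3° = 0.36804, so δ = +21.595°.
At local noon the hour angle is zero, so the zenith angle equals |φ − δ| = |+61.4° − (+21.595°)| = 39.805°.
Elevation = 90° − 39.805° = 50.2°.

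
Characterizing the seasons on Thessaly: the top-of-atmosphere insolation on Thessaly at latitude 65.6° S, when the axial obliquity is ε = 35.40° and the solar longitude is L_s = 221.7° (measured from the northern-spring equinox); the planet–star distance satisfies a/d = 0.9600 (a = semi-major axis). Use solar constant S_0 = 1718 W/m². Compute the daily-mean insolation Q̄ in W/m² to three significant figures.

Solar declination: sin δ = sin ε · sin L_s = sin 35.40° × sin 221.7° = -0.38536, so δ = -22.666°.
cos h₀ = −tan(-65.6°) tan(-22.666°) = -0.9206, h₀ = 2.7404 rad.
Bracket: h₀ sin ϕ sin δ + cos ϕ cos δ sin h₀ = 2.7404×-0.91068×-0.38536 + 0.41310×0.92277×0.39048 = 0.961715 + 0.148850 = 1.110565.
Inverse-square distance factor (a/d)² = 0.9600² = 0.921600.
Q̄ = (S_0/π) × 0.921600 × [bracket] = (1718/π) × 0.921600 × 1.110565 = 559.7 W/m².

Q̄ ≈ 560 W/m²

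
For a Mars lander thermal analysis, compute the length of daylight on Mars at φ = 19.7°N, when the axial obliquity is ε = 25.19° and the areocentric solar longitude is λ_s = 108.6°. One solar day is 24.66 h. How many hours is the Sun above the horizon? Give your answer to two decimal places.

sin δ = sin 25.19° × sin 108.6° = 0.40339, so δ = +23.790°.
cos H₀ = −tan φ · tan δ = −tan(+19.7°) × tan(+23.790°) = -0.1578, so H₀ = 1.7293 rad = 99.08°.
Daylight = 2H₀/(2π) × 24.66 h = (1.7293/π) × 24.66 = 13.57 h.

13.57 h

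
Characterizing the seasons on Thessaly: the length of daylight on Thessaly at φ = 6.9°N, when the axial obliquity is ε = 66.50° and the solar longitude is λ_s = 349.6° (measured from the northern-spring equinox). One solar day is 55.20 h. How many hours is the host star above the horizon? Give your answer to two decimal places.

Solar declination: sin δ = sin ε · sin λ_s = sin 66.50° × sin 349.6° = -0.16555, so δ = -9.529°.
cos H₀ = −tan φ · tan δ = −tan(+6.9°) × tan(-9.529°) = 0.0203, so H₀ = 1.5505 rad = 88.84°.
Daylight = 2H₀/(2π) × 55.20 h = (1.5505/π) × 55.20 = 27.24 h.

27.24 h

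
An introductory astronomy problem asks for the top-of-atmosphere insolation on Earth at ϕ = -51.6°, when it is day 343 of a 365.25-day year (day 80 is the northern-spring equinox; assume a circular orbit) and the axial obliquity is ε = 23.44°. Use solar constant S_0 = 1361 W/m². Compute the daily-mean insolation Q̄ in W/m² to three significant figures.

Solar longitude: L_s = 360° × (343 − 80)/365.25 = 259.220°.
sin δ = sin 23.44° × sin 259.220° = -0.39077, so δ = -23.002°.
cos h₀ = −tan(-51.6°) tan(-23.002°) = -0.5356, h₀ = 2.1360 rad.
Bracket: h₀ sin ϕ sin δ + cos ϕ cos δ sin h₀ = 2.1360×-0.78369×-0.39077 + 0.62115×0.92049×0.84446 = 0.654134 + 0.482830 = 1.136964.
Q̄ = (S_0/π) × [bracket] = (1361/π) × 1.136964 = 492.6 W/m².

Q̄ ≈ 493 W/m²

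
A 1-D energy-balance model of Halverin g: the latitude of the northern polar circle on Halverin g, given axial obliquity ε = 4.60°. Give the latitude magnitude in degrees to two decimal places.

The polar circle is the lowest latitude that experiences at least one full rotation of continuous daylight at the northern-summer solstice; it lies at |φ| = 90° − ε = 90° − 4.60° = 85.40°.

85.40°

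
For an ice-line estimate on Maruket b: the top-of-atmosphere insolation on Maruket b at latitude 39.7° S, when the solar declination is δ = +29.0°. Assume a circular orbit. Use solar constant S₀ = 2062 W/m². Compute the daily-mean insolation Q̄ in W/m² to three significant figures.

cos H₀ = −tan(-39.7°) tan(+29.000°) = 0.4602, H₀ = 1.0926 rad.
Bracket: H₀ sin φ sin δ + cos φ cos δ sin H₀ = 1.0926×-0.63877×0.48481 + 0.76940×0.87462×0.88782 = -0.338359 + 0.597443 = 0.259084.
Q̄ = (S₀/π) × [bracket] = (2062/π) × 0.259084 = 170.1 W/m².

Q̄ ≈ 170 W/m²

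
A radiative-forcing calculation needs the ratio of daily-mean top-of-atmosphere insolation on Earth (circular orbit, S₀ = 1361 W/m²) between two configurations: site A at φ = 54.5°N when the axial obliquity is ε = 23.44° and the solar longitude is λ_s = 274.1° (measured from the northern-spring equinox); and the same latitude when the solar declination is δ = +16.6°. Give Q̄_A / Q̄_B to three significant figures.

— Configuration A (φ=+54.5°):
Solar declination: sin δ = sin ε · sin λ_s = sin 23.44° × sin 274.1° = -0.39677, so δ = -23.376°.
cos H₀ = −tan(+54.5°) tan(-23.376°) = 0.6060, H₀ = 0.9198 rad.
Bracket: H₀ sin φ sin δ + cos φ cos δ sin H₀ = 0.9198×0.81412×-0.39677 + 0.58070×0.91792×0.79547 = -0.297112 + 0.424014 = 0.126902.
Q̄ = (S₀/π) × [bracket] = (1361/π) × 0.126902 = 54.976 W/m².
— Configuration B (φ=+54.5°):
cos H₀ = −tan(+54.5°) tan(+16.600°) = -0.4179, H₀ = 2.0020 rad.
Bracket: H₀ sin φ sin δ + cos φ cos δ sin H₀ = 2.0020×0.81412×0.28569 + 0.58070×0.95832×0.90848 = 0.465637 + 0.505566 = 0.971203.
Q̄ = (S₀/π) × [bracket] = (1361/π) × 0.971203 = 420.74 W/m².
Ratio Q̄_A / Q̄_B = 54.976 / 420.74 = 0.1307.

Q̄_A / Q̄_B ≈ 0.131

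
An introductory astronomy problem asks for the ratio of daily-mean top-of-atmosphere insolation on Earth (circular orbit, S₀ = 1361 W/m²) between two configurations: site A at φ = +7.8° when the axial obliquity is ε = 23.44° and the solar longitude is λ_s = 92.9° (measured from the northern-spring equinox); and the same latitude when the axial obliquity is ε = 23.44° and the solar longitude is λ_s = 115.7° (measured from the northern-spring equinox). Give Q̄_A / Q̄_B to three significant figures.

Q̄_A / Q̄_B ≈ 0.993

— Configuration A (φ=+7.8°):
Solar declination: sin δ = sin ε · sin λ_s = sin 23.44° × sin 92.9° = 0.39728, so δ = +23.408°.
cos H₀ = −tan(+7.8°) tan(+23.408°) = -0.0593, H₀ = 1.6301 rad.
Bracket: H₀ sin φ sin δ + cos φ cos δ sin H₀ = 1.6301×0.13572×0.39728 + 0.99075×0.91770×0.99824 = 0.087893 + 0.907611 = 0.995504.
Q̄ = (S₀/π) × [bracket] = (1361/π) × 0.995504 = 431.27 W/m².
— Configuration B (φ=+7.8°):
Solar declination: sin δ = sin ε · sin λ_s = sin 23.44° × sin 115.7° = 0.35844, so δ = +21.004°.
cos H₀ = −tan(+7.8°) tan(+21.004°) = -0.0526, H₀ = 1.6234 rad.
Bracket: H₀ sin φ sin δ + cos φ cos δ sin H₀ = 1.6234×0.13572×0.35844 + 0.99075×0.93355×0.99862 = 0.078974 + 0.923638 = 1.002612.
Q̄ = (S₀/π) × [bracket] = (1361/π) × 1.002612 = 434.35 W/m².
Ratio Q̄_A / Q̄_B = 431.27 / 434.35 = 0.9929.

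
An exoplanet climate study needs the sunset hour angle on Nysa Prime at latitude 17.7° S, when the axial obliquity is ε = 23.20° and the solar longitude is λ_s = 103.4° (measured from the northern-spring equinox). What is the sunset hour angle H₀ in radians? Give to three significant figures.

H₀ = 1.44 rad

Solar declination: sin δ = sin ε · sin λ_s = sin 23.20° × sin 103.4° = 0.38322, so δ = +22.533°.
cos H₀ = −tan φ · tan δ = −tan(-17.7°) × tan(+22.533°) = 0.1324, so H₀ = 1.4380 rad = 82.39°.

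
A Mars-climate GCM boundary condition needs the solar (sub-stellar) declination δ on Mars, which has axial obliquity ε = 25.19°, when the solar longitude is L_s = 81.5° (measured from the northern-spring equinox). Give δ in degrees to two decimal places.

δ = +24.89°

sin δ = sin ε · sin L_s = sin 25.19° × sin 81.5° = 0.420946.
δ = arcsin(0.420946) = +24.89°.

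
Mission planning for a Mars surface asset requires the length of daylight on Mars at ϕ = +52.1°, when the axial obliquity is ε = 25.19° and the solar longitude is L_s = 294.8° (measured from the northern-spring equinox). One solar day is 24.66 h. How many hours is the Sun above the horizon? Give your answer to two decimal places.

7.87 h

Solar declination: sin δ = sin ε · sin L_s = sin 25.19° × sin 294.8° = -0.38637, so δ = -22.729°.
cos h₀ = −tan ϕ · tan δ = −tan(+52.1°) × tan(-22.729°) = 0.5381, so h₀ = 1.0026 rad = 57.45°.
Daylight = 2h₀/(2π) × 24.66 h = (1.0026/π) × 24.66 = 7.87 h.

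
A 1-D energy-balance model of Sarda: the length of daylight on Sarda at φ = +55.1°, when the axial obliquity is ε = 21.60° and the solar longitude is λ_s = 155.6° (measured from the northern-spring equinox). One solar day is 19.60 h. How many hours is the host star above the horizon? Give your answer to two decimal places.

11.19 h

Solar declination: sin δ = sin ε · sin λ_s = sin 21.60° × sin 155.6° = 0.15207, so δ = +8.747°.
cos H₀ = −tan φ · tan δ = −tan(+55.1°) × tan(+8.747°) = -0.2206, so H₀ = 1.7932 rad = 102.74°.
Daylight = 2H₀/(2π) × 19.60 h = (1.7932/π) × 19.60 = 11.19 h.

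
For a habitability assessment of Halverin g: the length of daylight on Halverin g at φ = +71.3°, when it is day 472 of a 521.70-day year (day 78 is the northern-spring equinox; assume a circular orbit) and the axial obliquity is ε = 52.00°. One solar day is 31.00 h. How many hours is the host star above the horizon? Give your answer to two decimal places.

Solar longitude: λ_s = 360° × (472 − 78)/521.70 = 271.880°.
sin δ = sin 52.00° × sin 271.880° = -0.78759, so δ = -51.961°.
cos H₀ = −tan φ · tan δ = 3.7761 ≥ 1, so the host star never rises (polar night) and H₀ = 0.
Daylight = 2H₀/(2π) × 31.00 h = (0.0000/π) × 31.00 = 0.00 h.

0.00 h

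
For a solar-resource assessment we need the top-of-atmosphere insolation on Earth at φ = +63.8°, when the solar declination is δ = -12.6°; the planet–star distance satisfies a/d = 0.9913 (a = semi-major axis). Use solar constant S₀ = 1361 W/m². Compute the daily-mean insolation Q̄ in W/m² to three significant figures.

Q̄ ≈ 71.8 W/m²

cos H₀ = −tan(+63.8°) tan(-12.600°) = 0.4543, H₀ = 1.0992 rad.
Bracket: H₀ sin φ sin δ + cos φ cos δ sin H₀ = 1.0992×0.89726×-0.21814 + 0.44151×0.97592×0.89087 = -0.215145 + 0.383857 = 0.168712.
Inverse-square distance factor (a/d)² = 0.9913² = 0.982676.
Q̄ = (S₀/π) × 0.982676 × [bracket] = (1361/π) × 0.982676 × 0.168712 = 71.82 W/m².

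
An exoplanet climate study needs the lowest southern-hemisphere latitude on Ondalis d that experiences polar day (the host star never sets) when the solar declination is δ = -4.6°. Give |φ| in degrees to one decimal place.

Polar day requires cos H₀ = −tan φ tan δ ≤ −1, i.e. tan φ tan δ ≥ 1.
The boundary is |tan φ| · |tan δ| = 1, so |φ| = 90° − |δ| = 90° − 4.6° = 85.4° in the southern hemisphere.

|φ| = 85.4°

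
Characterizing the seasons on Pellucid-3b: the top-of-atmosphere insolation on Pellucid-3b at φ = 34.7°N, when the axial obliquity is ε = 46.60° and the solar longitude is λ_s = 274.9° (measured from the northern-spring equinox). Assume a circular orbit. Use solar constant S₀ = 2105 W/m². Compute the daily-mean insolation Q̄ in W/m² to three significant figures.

Solar declination: sin δ = sin ε · sin λ_s = sin 46.60° × sin 274.9° = -0.72392, so δ = -46.379°.
cos H₀ = −tan(+34.7°) tan(-46.379°) = 0.7266, H₀ = 0.7574 rad.
Bracket: H₀ sin φ sin δ + cos φ cos δ sin H₀ = 0.7574×0.56928×-0.72392 + 0.82214×0.68988×0.68707 = -0.312135 + 0.389691 = 0.077556.
Q̄ = (S₀/π) × [bracket] = (2105/π) × 0.077556 = 51.97 W/m².

Q̄ ≈ 52.0 W/m²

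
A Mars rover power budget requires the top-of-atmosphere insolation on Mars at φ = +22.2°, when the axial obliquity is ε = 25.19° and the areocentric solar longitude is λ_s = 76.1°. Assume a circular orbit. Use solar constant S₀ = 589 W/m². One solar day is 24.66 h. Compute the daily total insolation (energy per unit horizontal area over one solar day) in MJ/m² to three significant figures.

18.4 MJ/m²

sin δ = sin 25.19° × sin 76.1° = 0.41316, so δ = +24.403°.
cos H₀ = −tan(+22.2°) tan(+24.403°) = -0.1851, H₀ = 1.7570 rad.
Bracket: H₀ sin φ sin δ + cos φ cos δ sin H₀ = 1.7570×0.37784×0.41316 + 0.92587×0.91066×0.98271 = 0.274282 + 0.828575 = 1.102857.
Q̄ = (S₀/π) × [bracket] = (589/π) × 1.102857 = 206.77 W/m².
Daily total = Q̄ × 24.66 h × 3600 s/h = 206.77 × 24.66 × 3600 / 10⁶ = 18.36 MJ/m².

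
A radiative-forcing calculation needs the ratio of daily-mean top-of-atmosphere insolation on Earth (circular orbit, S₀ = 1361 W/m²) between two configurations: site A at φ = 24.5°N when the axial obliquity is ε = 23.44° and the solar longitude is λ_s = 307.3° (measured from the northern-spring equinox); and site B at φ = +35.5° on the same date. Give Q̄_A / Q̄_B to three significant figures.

— Configuration A (φ=+24.5°):
Solar declination: sin δ = sin ε · sin λ_s = sin 23.44° × sin 307.3° = -0.31643, so δ = -18.447°.
cos H₀ = −tan(+24.5°) tan(-18.447°) = 0.1520, H₀ = 1.4182 rad.
Bracket: H₀ sin φ sin δ + cos φ cos δ sin H₀ = 1.4182×0.41469×-0.31643 + 0.90996×0.94862×0.98838 = -0.186097 + 0.853176 = 0.667079.
Q̄ = (S₀/π) × [bracket] = (1361/π) × 0.667079 = 288.99 W/m².
— Configuration B (φ=+35.5°):
cos H₀ = −tan(+35.5°) tan(-18.447°) = 0.2379, H₀ = 1.3306 rad.
Bracket: H₀ sin φ sin δ + cos φ cos δ sin H₀ = 1.3306×0.58070×-0.31643 + 0.81412×0.94862×0.97128 = -0.244499 + 0.750110 = 0.505611.
Q̄ = (S₀/π) × [bracket] = (1361/π) × 0.505611 = 219.04 W/m².
Ratio Q̄_A / Q̄_B = 288.99 / 219.04 = 1.319.

Q̄_A / Q̄_B ≈ 1.32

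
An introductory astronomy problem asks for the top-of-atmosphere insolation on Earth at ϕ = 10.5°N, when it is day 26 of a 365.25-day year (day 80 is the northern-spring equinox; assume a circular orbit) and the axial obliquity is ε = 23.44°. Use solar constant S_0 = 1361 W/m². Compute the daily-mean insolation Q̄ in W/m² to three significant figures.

Q̄ ≈ 365 W/m²

Solar longitude: L_s = 360° × (26 − 80)/365.25 = -53.224°, i.e. -53.224° + 360° = 306.776°.
sin δ = sin 23.44° × sin 306.776° = -0.31862, so δ = -18.580°.
cos h₀ = −tan(+10.5°) tan(-18.580°) = 0.0623, h₀ = 1.5085 rad.
Bracket: h₀ sin ϕ sin δ + cos ϕ cos δ sin h₀ = 1.5085×0.18224×-0.31862 + 0.98325×0.94788×0.99806 = -0.087592 + 0.930195 = 0.842603.
Q̄ = (S_0/π) × [bracket] = (1361/π) × 0.842603 = 365.0 W/m².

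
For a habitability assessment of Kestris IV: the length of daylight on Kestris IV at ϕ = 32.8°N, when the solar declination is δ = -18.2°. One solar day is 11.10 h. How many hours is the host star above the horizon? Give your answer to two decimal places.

4.80 h

cos h₀ = −tan ϕ · tan δ = −tan(+32.8°) × tan(-18.200°) = 0.2119, so h₀ = 1.3573 rad = 77.77°.
Daylight = 2h₀/(2π) × 11.10 h = (1.3573/π) × 11.10 = 4.80 h.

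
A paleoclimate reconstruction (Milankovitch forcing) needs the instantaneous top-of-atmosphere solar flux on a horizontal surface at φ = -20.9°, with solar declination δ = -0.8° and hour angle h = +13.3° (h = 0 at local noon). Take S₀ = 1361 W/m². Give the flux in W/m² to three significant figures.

cos θ_z = sin φ sin δ + cos φ cos δ cos h = 0.004981 + 0.909059 = 0.914040.
Flux = S₀ · cos θ_z = 1361 × 0.914040 = 1244 W/m².

1.24e+03 W/m²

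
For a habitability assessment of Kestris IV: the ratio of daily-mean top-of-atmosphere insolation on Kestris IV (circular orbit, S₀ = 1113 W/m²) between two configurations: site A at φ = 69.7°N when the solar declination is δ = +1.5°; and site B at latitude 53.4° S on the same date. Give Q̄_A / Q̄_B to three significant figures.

Q̄_A / Q̄_B ≈ 0.686

— Configuration A (φ=+69.7°):
cos H₀ = −tan(+69.7°) tan(+1.500°) = -0.0708, H₀ = 1.6416 rad.
Bracket: H₀ sin φ sin δ + cos φ cos δ sin H₀ = 1.6416×0.93789×0.02618 + 0.34694×0.99966×0.99749 = 0.040308 + 0.345952 = 0.386260.
Q̄ = (S₀/π) × [bracket] = (1113/π) × 0.386260 = 136.84 W/m².
— Configuration B (φ=-53.4°):
cos H₀ = −tan(-53.4°) tan(+1.500°) = 0.0353, H₀ = 1.5355 rad.
Bracket: H₀ sin φ sin δ + cos φ cos δ sin H₀ = 1.5355×-0.80282×0.02618 + 0.59622×0.99966×0.99938 = -0.032273 + 0.595648 = 0.563375.
Q̄ = (S₀/π) × [bracket] = (1113/π) × 0.563375 = 199.59 W/m².
Ratio Q̄_A / Q̄_B = 136.84 / 199.59 = 0.6856.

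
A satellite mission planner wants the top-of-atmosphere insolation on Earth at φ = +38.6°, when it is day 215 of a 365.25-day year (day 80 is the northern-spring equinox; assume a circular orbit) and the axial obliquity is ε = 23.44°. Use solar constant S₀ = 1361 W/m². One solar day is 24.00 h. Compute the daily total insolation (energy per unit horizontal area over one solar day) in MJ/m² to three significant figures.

Solar longitude: λ_s = 360° × (215 − 80)/365.25 = 133.060°.
sin δ = sin 23.44° × sin 133.060° = 0.29064, so δ = +16.896°.
cos H₀ = −tan(+38.6°) tan(+16.896°) = -0.2425, H₀ = 1.8157 rad.
Bracket: H₀ sin φ sin δ + cos φ cos δ sin H₀ = 1.8157×0.62388×0.29064 + 0.78152×0.95683×0.97016 = 0.329231 + 0.725468 = 1.054699.
Q̄ = (S₀/π) × [bracket] = (1361/π) × 1.054699 = 456.92 W/m².
Daily total = Q̄ × 24.00 h × 3600 s/h = 456.92 × 24.00 × 3600 / 10⁶ = 39.48 MJ/m².

39.5 MJ/m²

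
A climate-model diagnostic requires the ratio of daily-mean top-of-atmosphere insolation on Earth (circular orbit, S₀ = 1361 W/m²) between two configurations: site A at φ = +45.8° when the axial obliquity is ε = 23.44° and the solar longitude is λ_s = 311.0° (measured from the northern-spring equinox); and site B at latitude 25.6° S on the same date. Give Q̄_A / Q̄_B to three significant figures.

— Configuration A (φ=+45.8°):
Solar declination: sin δ = sin ε · sin λ_s = sin 23.44° × sin 311.0° = -0.30021, so δ = -17.471°.
cos H₀ = −tan(+45.8°) tan(-17.471°) = 0.3236, H₀ = 1.2412 rad.
Bracket: H₀ sin φ sin δ + cos φ cos δ sin H₀ = 1.2412×0.71691×-0.30021 + 0.69717×0.95387×0.94618 = -0.267135 + 0.629219 = 0.362084.
Q̄ = (S₀/π) × [bracket] = (1361/π) × 0.362084 = 156.86 W/m².
— Configuration B (φ=-25.6°):
cos H₀ = −tan(-25.6°) tan(-17.471°) = -0.1508, H₀ = 1.7222 rad.
Bracket: H₀ sin φ sin δ + cos φ cos δ sin H₀ = 1.7222×-0.43209×-0.30021 + 0.90183×0.95387×0.98857 = 0.223400 + 0.850396 = 1.073796.
Q̄ = (S₀/π) × [bracket] = (1361/π) × 1.073796 = 465.19 W/m².
Ratio Q̄_A / Q̄_B = 156.86 / 465.19 = 0.3372.

Q̄_A / Q̄_B ≈ 0.337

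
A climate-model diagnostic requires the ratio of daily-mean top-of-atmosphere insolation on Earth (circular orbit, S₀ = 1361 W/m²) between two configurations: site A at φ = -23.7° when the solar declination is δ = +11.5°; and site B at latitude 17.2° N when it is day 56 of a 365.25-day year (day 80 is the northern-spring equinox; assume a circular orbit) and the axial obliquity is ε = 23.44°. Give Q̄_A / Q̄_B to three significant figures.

— Configuration A (φ=-23.7°):
cos H₀ = −tan(-23.7°) tan(+11.500°) = 0.0893, H₀ = 1.4814 rad.
Bracket: H₀ sin φ sin δ + cos φ cos δ sin H₀ = 1.4814×-0.40195×0.19937 + 0.91566×0.97992×0.99600 = -0.118715 + 0.893684 = 0.774969.
Q̄ = (S₀/π) × [bracket] = (1361/π) × 0.774969 = 335.73 W/m².
— Configuration B (φ=+17.2°):
Solar longitude: λ_s = 360° × (56 − 80)/365.25 = -23.655°, i.e. -23.655° + 360° = 336.345°.
sin δ = sin 23.44° × sin 336.345° = -0.15960, so δ = -9.184°.
cos H₀ = −tan(+17.2°) tan(-9.184°) = 0.0500, H₀ = 1.5207 rad.
Bracket: H₀ sin φ sin δ + cos φ cos δ sin H₀ = 1.5207×0.29571×-0.15960 + 0.95528×0.98718×0.99875 = -0.071770 + 0.941855 = 0.870085.
Q̄ = (S₀/π) × [bracket] = (1361/π) × 0.870085 = 376.94 W/m².
Ratio Q̄_A / Q̄_B = 335.73 / 376.94 = 0.8907.

Q̄_A / Q̄_B ≈ 0.891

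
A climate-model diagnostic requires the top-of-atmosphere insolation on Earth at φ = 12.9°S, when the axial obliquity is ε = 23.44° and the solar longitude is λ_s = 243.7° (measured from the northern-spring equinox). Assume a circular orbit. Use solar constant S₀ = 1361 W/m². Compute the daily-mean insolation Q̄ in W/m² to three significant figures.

Q̄ ≈ 450 W/m²

Solar declination: sin δ = sin ε · sin λ_s = sin 23.44° × sin 243.7° = -0.35661, so δ = -20.892°.
cos H₀ = −tan(-12.9°) tan(-20.892°) = -0.0874, H₀ = 1.6583 rad.
Bracket: H₀ sin φ sin δ + cos φ cos δ sin H₀ = 1.6583×-0.22325×-0.35661 + 0.97476×0.93425×0.99617 = 0.132023 + 0.907182 = 1.039205.
Q̄ = (S₀/π) × [bracket] = (1361/π) × 1.039205 = 450.2 W/m².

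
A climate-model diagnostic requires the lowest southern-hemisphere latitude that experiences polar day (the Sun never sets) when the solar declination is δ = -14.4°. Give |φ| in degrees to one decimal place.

Polar day requires cos H₀ = −tan φ tan δ ≤ −1, i.e. tan φ tan δ ≥ 1.
The boundary is |tan φ| · |tan δ| = 1, so |φ| = 90° − |δ| = 90° − 14.4° = 75.6° in the southern hemisphere.

|φ| = 75.6°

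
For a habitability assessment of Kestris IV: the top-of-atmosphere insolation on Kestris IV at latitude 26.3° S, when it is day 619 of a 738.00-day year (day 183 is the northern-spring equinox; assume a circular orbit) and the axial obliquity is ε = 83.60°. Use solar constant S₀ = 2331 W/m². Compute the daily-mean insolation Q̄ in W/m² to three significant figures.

Solar longitude: λ_s = 360° × (619 − 183)/738.00 = 212.683°.
sin δ = sin 83.60° × sin 212.683° = -0.53662, so δ = -32.454°.
cos H₀ = −tan(-26.3°) tan(-32.454°) = -0.3143, H₀ = 1.8905 rad.
Bracket: H₀ sin φ sin δ + cos φ cos δ sin H₀ = 1.8905×-0.44307×-0.53662 + 0.89649×0.84382×0.94932 = 0.449486 + 0.718138 = 1.167624.
Q̄ = (S₀/π) × [bracket] = (2331/π) × 1.167624 = 866.4 W/m².

Q̄ ≈ 866 W/m²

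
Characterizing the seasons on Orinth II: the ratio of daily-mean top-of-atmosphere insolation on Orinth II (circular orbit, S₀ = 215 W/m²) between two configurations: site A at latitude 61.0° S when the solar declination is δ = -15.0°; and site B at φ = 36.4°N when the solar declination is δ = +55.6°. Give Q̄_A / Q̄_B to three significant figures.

Q̄_A / Q̄_B ≈ 0.572

— Configuration A (φ=-61.0°):
cos H₀ = −tan(-61.0°) tan(-15.000°) = -0.4834, H₀ = 2.0753 rad.
Bracket: H₀ sin φ sin δ + cos φ cos δ sin H₀ = 2.0753×-0.87462×-0.25882 + 0.48481×0.96593×0.87540 = 0.469784 + 0.409943 = 0.879727.
Q̄ = (S₀/π) × [bracket] = (215/π) × 0.879727 = 60.206 W/m².
— Configuration B (φ=+36.4°):
cos H₀ = −tan(+36.4°) tan(+55.600°) = -1.0767 ≤ −1 ⇒ polar day, H₀ = π.
Bracket: H₀ sin φ sin δ + cos φ cos δ sin H₀ = 3.1416×0.59342×0.82511 + 0.80489×0.56497×0.00000 = 1.538243 + 0.000000 = 1.538243.
Q̄ = (S₀/π) × [bracket] = (215/π) × 1.538243 = 105.27 W/m².
Ratio Q̄_A / Q̄_B = 60.206 / 105.27 = 0.5719.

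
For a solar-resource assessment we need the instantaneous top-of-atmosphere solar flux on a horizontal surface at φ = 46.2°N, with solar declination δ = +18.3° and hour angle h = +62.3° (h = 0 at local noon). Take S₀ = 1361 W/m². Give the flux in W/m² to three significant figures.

cos θ_z = sin φ sin δ + cos φ cos δ cos h = 0.226627 + 0.305466 = 0.532093.
Flux = S₀ · cos θ_z = 1361 × 0.532093 = 724.2 W/m².

724 W/m²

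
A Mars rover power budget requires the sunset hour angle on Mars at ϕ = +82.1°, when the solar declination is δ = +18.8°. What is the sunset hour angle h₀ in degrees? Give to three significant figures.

Sunrise equation: cos h₀ = −tan ϕ · tan δ = -2.4533 ≤ −1, so the Sun never sets (polar day) and h₀ = π.

h₀ = 180°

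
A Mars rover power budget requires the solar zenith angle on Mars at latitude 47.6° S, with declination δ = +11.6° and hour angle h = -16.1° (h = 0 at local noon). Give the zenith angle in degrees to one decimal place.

θ_z = 60.9°

cos θ_z = sin φ sin δ + cos φ cos δ cos h = -0.148487 + 0.634623 = 0.486136.
θ_z = arccos(0.486136) = 60.9°.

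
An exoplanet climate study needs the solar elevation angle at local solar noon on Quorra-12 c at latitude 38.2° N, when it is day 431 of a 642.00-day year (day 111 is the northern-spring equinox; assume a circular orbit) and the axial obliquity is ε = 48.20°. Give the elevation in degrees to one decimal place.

52.2°

Solar longitude: λ_s = 360° × (431 − 111)/642.00 = 179.439°.
sin δ = sin 48.20° × sin 179.439° = 0.00730, so δ = +0.418°.
At local noon the hour angle is zero, so the zenith angle equals |φ − δ| = |+38.2° − (+0.418°)| = 37.782°.
Elevation = 90° − 37.782° = 52.2°.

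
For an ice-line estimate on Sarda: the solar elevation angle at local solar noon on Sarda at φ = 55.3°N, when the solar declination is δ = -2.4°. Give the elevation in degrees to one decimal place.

32.3°

At local noon the hour angle is zero, so the zenith angle equals |φ − δ| = |+55.3° − (-2.400°)| = 57.700°.
Elevation = 90° − 57.700° = 32.3°.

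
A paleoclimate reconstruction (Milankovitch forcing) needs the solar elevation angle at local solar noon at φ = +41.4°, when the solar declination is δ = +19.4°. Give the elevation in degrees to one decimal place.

At local noon the hour angle is zero, so the zenith angle equals |φ − δ| = |+41.4° − (+19.400°)| = 22.000°.
Elevation = 90° − 22.000° = 68.0°.

68.0°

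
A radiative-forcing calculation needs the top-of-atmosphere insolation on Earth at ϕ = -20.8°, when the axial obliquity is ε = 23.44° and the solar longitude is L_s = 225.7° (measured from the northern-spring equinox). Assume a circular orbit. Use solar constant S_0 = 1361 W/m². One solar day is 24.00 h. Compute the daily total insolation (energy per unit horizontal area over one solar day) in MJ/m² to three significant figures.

Solar declination: sin δ = sin ε · sin L_s = sin 23.44° × sin 225.7° = -0.28469, so δ = -16.541°.
cos h₀ = −tan(-20.8°) tan(-16.541°) = -0.1128, h₀ = 1.6839 rad.
Bracket: h₀ sin ϕ sin δ + cos ϕ cos δ sin h₀ = 1.6839×-0.35511×-0.28469 + 0.93483×0.95862×0.99362 = 0.170236 + 0.890429 = 1.060665.
Q̄ = (S_0/π) × [bracket] = (1361/π) × 1.060665 = 459.50 W/m².
Daily total = Q̄ × 24.00 h × 3600 s/h = 459.50 × 24.00 × 3600 / 10⁶ = 39.70 MJ/m².

39.7 MJ/m²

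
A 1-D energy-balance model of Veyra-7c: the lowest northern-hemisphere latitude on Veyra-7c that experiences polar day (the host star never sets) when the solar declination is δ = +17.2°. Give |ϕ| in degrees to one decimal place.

|ϕ| = 72.8°

Polar day requires cos h₀ = −tan ϕ tan δ ≤ −1, i.e. tan ϕ tan δ ≥ 1.
The boundary is |tan ϕ| · |tan δ| = 1, so |ϕ| = 90° − |δ| = 90° − 17.2° = 72.8° in the northern hemisphere.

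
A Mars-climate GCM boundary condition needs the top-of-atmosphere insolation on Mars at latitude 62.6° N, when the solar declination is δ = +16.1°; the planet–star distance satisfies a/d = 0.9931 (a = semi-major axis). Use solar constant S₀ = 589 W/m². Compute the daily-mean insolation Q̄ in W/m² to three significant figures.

Q̄ ≈ 166 W/m²

cos H₀ = −tan(+62.6°) tan(+16.100°) = -0.5568, H₀ = 2.1614 rad.
Bracket: H₀ sin φ sin δ + cos φ cos δ sin H₀ = 2.1614×0.88782×0.27731 + 0.46020×0.96078×0.83062 = 0.532140 + 0.367259 = 0.899399.
Inverse-square distance factor (a/d)² = 0.9931² = 0.986248.
Q̄ = (S₀/π) × 0.986248 × [bracket] = (589/π) × 0.986248 × 0.899399 = 166.3 W/m².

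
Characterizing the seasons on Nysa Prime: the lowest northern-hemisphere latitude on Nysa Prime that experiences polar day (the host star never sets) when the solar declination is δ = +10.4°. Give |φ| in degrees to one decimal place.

|φ| = 79.6°

Polar day requires cos H₀ = −tan φ tan δ ≤ −1, i.e. tan φ tan δ ≥ 1.
The boundary is |tan φ| · |tan δ| = 1, so |φ| = 90° − |δ| = 90° − 10.4° = 79.6° in the northern hemisphere.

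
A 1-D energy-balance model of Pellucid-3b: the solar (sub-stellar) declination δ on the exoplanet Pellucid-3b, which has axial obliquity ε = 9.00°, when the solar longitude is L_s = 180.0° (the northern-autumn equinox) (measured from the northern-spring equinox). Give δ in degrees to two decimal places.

sin δ = sin ε · sin L_s = sin 9.00° × sin 180.0° = 0.000000.
δ = arcsin(0.000000) = +0.00°.

δ = +0.00°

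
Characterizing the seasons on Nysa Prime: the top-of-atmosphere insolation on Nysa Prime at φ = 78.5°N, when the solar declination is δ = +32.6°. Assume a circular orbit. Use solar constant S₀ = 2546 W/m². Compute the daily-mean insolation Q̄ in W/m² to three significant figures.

Q̄ ≈ 1.34e+03 W/m²

cos H₀ = −tan(+78.5°) tan(+32.600°) = -3.1434 ≤ −1 ⇒ polar day, H₀ = π.
Bracket: H₀ sin φ sin δ + cos φ cos δ sin H₀ = 3.1416×0.97992×0.53877 + 0.19937×0.84245×0.00000 = 1.658612 + 0.000000 = 1.658612.
Q̄ = (S₀/π) × [bracket] = (2546/π) × 1.658612 = 1344 W/m².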